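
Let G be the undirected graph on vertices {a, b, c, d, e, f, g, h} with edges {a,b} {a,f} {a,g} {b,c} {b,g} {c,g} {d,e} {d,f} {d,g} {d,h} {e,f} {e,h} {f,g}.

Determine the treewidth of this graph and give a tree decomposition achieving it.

The largest bag has 3 vertices, giving width 2; this decomposition certifies tw(G) ≤ 2. On the other hand G contains the 3-clique {b, c, g}. A clique must lie in a single bag of any decomposition, so no decomposition can have width below 2. Therefore the treewidth is 2.

Treewidth 2.
One such decomposition:
Bags: B1 = {d, e, f}  B2 = {d, f, g}  B3 = {d, e, h}  B4 = {a, f, g}  B5 = {a, b, g}  B6 = {b, c, g}
Tree: B1–B2, B1–B3, B2–B4, B4–B5, B5–B6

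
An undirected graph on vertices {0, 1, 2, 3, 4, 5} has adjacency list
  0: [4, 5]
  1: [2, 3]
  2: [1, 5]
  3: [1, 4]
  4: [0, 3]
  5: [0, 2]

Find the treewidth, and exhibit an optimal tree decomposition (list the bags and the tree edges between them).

Treewidth 2.
One such decomposition:
Bags: B1 = {0, 2, 5}  B2 = {0, 1, 2}  B3 = {0, 1, 3}  B4 = {0, 3, 4}
Tree: B1–B2, B2–B3, B3–B4

Every bag has size at most 3, so the width is 3 − 1 = 2 and tw(G) ≤ 2. For the lower bound, G contains the cycle 0–5–2–1–3–4–0, so G is not a forest; only forests have treewidth ≤ 1, hence tw(G) ≥ 2. Combining the bounds, tw(G) = 2.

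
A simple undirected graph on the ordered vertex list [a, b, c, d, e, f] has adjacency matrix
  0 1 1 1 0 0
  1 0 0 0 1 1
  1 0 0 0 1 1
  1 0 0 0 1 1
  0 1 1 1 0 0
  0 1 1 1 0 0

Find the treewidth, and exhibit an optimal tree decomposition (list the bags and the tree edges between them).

Each bag holds 4 vertices, so the decomposition has width 3, which upper-bounds the treewidth. For the lower bound: the 4 vertex sets {c,e}, {d,f}, {b}, {a} are disjoint, each induces a connected subgraph, and every pair is joined by at least one edge of G. Contracting each set to a single vertex therefore yields K_{4} as a minor, and since treewidth is minor-monotone, tw(G) ≥ tw(K_{4}) = 3. Combining the bounds, tw(G) = 3.

Treewidth 3.
One such decomposition:
Bags: B1 = {b, c, d, e}  B2 = {b, c, d, f}  B3 = {a, b, c, d}
Tree: B1–B2, B2–B3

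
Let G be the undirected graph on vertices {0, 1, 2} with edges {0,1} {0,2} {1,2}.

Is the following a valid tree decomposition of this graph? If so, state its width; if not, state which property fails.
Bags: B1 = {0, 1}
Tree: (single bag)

A tree decomposition must satisfy three properties: every vertex lies in some bag; for every edge, both endpoints lie together in some bag; and for every vertex, the bags containing it form a connected subtree. Here vertex 2 appears in no bag, so the decomposition is invalid.

No — vertex 2 appears in no bag.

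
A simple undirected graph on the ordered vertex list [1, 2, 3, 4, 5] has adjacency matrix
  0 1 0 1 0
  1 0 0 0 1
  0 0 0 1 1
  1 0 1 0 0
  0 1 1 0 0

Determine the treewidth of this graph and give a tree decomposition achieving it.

Treewidth 2.
One such decomposition:
Bags: B1 = {2, 3, 5}  B2 = {2, 3, 4}  B3 = {1, 2, 4}
Tree: B1–B2, B2–B3

Each bag holds 3 vertices, so the decomposition has width 2, which upper-bounds the treewidth. For the lower bound, G contains the cycle 2–5–3–4–1–2, so G is not a forest; only forests have treewidth ≤ 1, hence tw(G) ≥ 2. Hence tw(G) = 2 exactly.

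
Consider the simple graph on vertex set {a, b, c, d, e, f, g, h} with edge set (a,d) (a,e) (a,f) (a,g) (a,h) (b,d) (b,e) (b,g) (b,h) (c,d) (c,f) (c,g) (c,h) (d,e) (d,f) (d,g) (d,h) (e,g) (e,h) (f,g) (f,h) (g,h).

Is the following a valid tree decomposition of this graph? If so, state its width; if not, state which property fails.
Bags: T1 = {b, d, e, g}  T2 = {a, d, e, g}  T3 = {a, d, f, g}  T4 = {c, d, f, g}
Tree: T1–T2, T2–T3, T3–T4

A tree decomposition must satisfy three properties: every vertex lies in some bag; for every edge, both endpoints lie together in some bag; and for every vertex, the bags containing it form a connected subtree. Here vertex h appears in no bag, so the decomposition is invalid.

No — vertex h appears in no bag.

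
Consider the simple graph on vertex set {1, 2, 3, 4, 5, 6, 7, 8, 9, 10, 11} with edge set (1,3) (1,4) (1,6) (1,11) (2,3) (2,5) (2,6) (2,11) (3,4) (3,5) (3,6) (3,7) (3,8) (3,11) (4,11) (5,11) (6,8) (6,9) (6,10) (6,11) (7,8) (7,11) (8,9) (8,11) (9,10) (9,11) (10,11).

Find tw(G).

3

A width-3 tree decomposition is:
Bags: B1 = {3, 6, 8, 11}  B2 = {6, 8, 9, 11}  B3 = {1, 3, 6, 11}  B4 = {6, 9, 10, 11}  B5 = {1, 3, 4, 11}  B6 = {2, 3, 6, 11}  B7 = {2, 3, 5, 11}  B8 = {3, 7, 8, 11}
Tree: B1–B2, B1–B3, B2–B4, B3–B5, B1–B6, B6–B7, B1–B8
The largest bag has 4 vertices, giving width 3; this decomposition certifies tw(G) ≤ 3. For the lower bound, the 4 vertices {6, 8, 9, 11} are pairwise adjacent, and any tree decomposition puts a clique entirely inside one bag — forcing width ≥ 3. The upper and lower bounds meet at 3, so that is the treewidth.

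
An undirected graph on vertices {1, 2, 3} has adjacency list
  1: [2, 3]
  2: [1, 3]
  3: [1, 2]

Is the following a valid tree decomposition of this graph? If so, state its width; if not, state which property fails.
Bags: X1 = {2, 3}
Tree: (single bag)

No — vertex 1 appears in no bag.

A tree decomposition must satisfy three properties: every vertex lies in some bag; for every edge, both endpoints lie together in some bag; and for every vertex, the bags containing it form a connected subtree. Here vertex 1 appears in no bag, so the decomposition is invalid.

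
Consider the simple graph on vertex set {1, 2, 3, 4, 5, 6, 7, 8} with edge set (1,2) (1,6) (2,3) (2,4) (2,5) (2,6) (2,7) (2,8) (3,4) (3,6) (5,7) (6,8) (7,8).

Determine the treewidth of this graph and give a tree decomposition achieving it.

Treewidth 2.
Bags: B1 = {2, 7, 8}  B2 = {2, 5, 7}  B3 = {2, 6, 8}  B4 = {2, 3, 6}  B5 = {2, 3, 4}  B6 = {1, 2, 6}
Tree: B1–B2, B1–B3, B3–B4, B4–B5, B3–B6

Every bag has size at most 3, so the width is 3 − 1 = 2 and tw(G) ≤ 2. For the lower bound, the 3 vertices {2, 3, 4} are pairwise adjacent, and any tree decomposition puts a clique entirely inside one bag — forcing width ≥ 2. Therefore the treewidth is 2.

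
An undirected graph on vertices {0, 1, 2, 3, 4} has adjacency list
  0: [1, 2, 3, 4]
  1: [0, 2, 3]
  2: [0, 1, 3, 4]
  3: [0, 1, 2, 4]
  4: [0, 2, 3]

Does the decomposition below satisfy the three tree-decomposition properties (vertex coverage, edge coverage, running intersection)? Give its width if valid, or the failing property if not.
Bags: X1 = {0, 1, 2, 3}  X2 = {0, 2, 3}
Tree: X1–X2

No — vertex 4 appears in no bag.

A tree decomposition must satisfy three properties: every vertex lies in some bag; for every edge, both endpoints lie together in some bag; and for every vertex, the bags containing it form a connected subtree. Here vertex 4 appears in no bag, so the decomposition is invalid.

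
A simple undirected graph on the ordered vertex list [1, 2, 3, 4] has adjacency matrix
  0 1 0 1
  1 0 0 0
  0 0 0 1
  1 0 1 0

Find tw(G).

1

A width-1 tree decomposition is:
Bags: B1 = {1, 2}  B2 = {1, 4}  B3 = {3, 4}
Tree: B1–B2, B2–B3
Every bag has size at most 2, so the width is 2 − 1 = 1 and tw(G) ≤ 1. Any graph with an edge has treewidth ≥ 1, and G has the edge 2–1. Combining the bounds, tw(G) = 1.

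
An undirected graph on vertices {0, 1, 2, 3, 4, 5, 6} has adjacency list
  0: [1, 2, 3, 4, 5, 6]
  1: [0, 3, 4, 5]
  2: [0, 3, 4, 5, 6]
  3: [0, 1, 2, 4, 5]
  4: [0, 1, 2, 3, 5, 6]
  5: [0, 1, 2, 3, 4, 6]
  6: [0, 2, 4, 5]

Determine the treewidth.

A width-4 tree decomposition is:
Bags: B1 = {0, 2, 3, 4, 5}  B2 = {0, 1, 3, 4, 5}  B3 = {0, 2, 4, 5, 6}
Tree: B1–B2, B1–B3
Each bag holds 5 vertices, so the decomposition has width 4, which upper-bounds the treewidth. On the other hand G contains the 5-clique {0, 1, 3, 4, 5}. A clique must lie in a single bag of any decomposition, so no decomposition can have width below 4. Hence tw(G) = 4 exactly.

4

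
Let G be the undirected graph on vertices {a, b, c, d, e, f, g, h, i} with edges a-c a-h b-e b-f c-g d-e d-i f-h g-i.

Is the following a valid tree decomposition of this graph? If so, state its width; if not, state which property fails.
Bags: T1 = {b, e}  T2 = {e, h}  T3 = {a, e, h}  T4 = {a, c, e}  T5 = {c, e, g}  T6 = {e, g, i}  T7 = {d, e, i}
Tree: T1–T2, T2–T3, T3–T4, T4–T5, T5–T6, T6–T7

No — vertex f appears in no bag.

A tree decomposition must satisfy three properties: every vertex lies in some bag; for every edge, both endpoints lie together in some bag; and for every vertex, the bags containing it form a connected subtree. Here vertex f appears in no bag, so the decomposition is invalid.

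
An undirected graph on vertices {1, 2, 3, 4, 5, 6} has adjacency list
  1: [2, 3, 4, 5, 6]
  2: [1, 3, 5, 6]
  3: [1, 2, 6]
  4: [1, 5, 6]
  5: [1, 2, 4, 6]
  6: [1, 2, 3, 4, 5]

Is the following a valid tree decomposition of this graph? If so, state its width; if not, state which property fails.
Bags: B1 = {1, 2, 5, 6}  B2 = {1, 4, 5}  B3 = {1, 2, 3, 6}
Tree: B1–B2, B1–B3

A tree decomposition must satisfy three properties: every vertex lies in some bag; for every edge, both endpoints lie together in some bag; and for every vertex, the bags containing it form a connected subtree. Here edge (6,4) lies in no bag, so the decomposition is invalid.

No — edge (6,4) lies in no bag.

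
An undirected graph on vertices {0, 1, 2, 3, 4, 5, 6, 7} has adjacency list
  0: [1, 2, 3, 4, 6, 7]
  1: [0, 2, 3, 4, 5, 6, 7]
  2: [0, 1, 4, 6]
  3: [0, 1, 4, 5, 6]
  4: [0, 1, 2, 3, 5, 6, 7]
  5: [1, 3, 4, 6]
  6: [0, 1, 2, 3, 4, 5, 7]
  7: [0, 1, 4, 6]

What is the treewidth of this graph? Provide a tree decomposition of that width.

The largest bag has 5 vertices, giving width 4; this decomposition certifies tw(G) ≤ 4. Conversely, {0, 1, 2, 4, 6} is a clique of size 5, and the vertices of any clique must share a bag in every tree decomposition; so some bag has ≥ 5 vertices and tw(G) ≥ 4. The upper and lower bounds meet at 4, so that is the treewidth.

Treewidth 4.
One such decomposition:
Bags: B1 = {1, 3, 4, 5, 6}  B2 = {0, 1, 3, 4, 6}  B3 = {0, 1, 4, 6, 7}  B4 = {0, 1, 2, 4, 6}
Tree: B1–B2, B2–B3, B2–B4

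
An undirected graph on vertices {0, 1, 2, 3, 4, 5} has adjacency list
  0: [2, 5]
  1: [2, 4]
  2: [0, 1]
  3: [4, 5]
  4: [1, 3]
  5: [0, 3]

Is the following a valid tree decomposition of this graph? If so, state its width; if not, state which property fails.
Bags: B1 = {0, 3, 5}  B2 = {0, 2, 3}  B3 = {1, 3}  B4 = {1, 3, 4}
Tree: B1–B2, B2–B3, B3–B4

No — edge (2,1) lies in no bag.

A tree decomposition must satisfy three properties: every vertex lies in some bag; for every edge, both endpoints lie together in some bag; and for every vertex, the bags containing it form a connected subtree. Here edge (2,1) lies in no bag, so the decomposition is invalid.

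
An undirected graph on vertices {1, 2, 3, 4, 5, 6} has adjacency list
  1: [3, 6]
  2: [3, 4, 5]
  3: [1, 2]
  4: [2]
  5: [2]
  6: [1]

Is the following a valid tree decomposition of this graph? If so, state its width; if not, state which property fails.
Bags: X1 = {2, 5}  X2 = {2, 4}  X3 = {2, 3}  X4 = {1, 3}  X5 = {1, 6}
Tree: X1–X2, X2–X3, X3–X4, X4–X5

Yes; width 1.

Vertex coverage: the bags together contain {1, 2, 3, 4, 5, 6}, the full vertex set. Edge coverage: each edge of G has both endpoints in at least one bag. Running intersection: for every vertex, the bags containing it form a connected subtree. All three properties hold, so this is a valid tree decomposition of width max|bag| − 1 = 1, and hence tw(G) ≤ 1.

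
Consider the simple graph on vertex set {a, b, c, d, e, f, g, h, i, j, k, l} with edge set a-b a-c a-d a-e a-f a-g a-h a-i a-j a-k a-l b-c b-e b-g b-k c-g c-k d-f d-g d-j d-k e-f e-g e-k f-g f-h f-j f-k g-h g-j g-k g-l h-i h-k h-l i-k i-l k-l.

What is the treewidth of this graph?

4

A width-4 tree decomposition is:
Bags: B1 = {a, f, g, h, k}  B2 = {a, e, f, g, k}  B3 = {a, g, h, k, l}  B4 = {a, h, i, k, l}  B5 = {a, b, e, g, k}  B6 = {a, d, f, g, k}  B7 = {a, d, f, g, j}  B8 = {a, b, c, g, k}
Tree: B1–B2, B1–B3, B3–B4, B2–B5, B1–B6, B6–B7, B5–B8
Each bag holds 5 vertices, so the decomposition has width 4, which upper-bounds the treewidth. Conversely, {a, d, f, g, j} is a clique of size 5, and the vertices of any clique must share a bag in every tree decomposition; so some bag has ≥ 5 vertices and tw(G) ≥ 4. The upper and lower bounds meet at 4, so that is the treewidth.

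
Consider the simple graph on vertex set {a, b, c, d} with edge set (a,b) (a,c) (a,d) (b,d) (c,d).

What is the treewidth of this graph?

2

A width-2 tree decomposition is:
Bags: B1 = {a, b, d}  B2 = {a, c, d}
Tree: B1–B2
The largest bag has 3 vertices, giving width 2; this decomposition certifies tw(G) ≤ 2. On the other hand G contains the 3-clique {a, c, d}. A clique must lie in a single bag of any decomposition, so no decomposition can have width below 2. Hence tw(G) = 2 exactly.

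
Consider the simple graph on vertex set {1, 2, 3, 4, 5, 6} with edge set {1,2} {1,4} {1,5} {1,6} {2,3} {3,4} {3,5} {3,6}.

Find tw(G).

A width-2 tree decomposition is:
Bags: B1 = {1, 2, 3}  B2 = {1, 3, 4}  B3 = {1, 3, 5}  B4 = {1, 3, 6}
Tree: B1–B2, B2–B3, B3–B4
Every bag has size at most 3, so the width is 3 − 1 = 2 and tw(G) ≤ 2. The edges 3–2–1–4–3 form a cycle, so G is not a tree and its treewidth is at least 2. Therefore the treewidth is 2.

2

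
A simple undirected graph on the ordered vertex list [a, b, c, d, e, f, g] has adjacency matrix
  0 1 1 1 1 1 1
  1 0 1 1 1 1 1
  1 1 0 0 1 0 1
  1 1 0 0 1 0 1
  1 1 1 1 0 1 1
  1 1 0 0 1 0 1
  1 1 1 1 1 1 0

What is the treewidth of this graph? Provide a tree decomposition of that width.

Treewidth 4.
Bags: B1 = {a, b, e, f, g}  B2 = {a, b, d, e, g}  B3 = {a, b, c, e, g}
Tree: B1–B2, B1–B3

Each bag holds 5 vertices, so the decomposition has width 4, which upper-bounds the treewidth. Conversely, {a, b, d, e, g} is a clique of size 5, and the vertices of any clique must share a bag in every tree decomposition; so some bag has ≥ 5 vertices and tw(G) ≥ 4. Combining the bounds, tw(G) = 4.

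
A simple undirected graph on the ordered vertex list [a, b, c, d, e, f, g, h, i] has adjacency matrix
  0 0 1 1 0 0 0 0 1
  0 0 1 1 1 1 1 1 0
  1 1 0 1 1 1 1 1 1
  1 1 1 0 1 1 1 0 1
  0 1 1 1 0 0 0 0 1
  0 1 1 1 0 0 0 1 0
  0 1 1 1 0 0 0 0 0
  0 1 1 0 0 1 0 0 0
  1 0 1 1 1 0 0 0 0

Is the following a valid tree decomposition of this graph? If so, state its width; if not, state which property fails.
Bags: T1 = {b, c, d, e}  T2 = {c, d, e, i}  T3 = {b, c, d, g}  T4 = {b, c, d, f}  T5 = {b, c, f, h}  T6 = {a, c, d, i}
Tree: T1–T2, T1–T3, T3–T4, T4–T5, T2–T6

Every vertex of G appears in some bag (union = {a, b, c, d, e, f, g, h, i}); every edge is covered by a bag; and for each vertex v the set of bags containing v is connected in the bag tree. The decomposition is therefore valid. The largest bag has 4 vertices, so the width is 3.

Yes; width 3.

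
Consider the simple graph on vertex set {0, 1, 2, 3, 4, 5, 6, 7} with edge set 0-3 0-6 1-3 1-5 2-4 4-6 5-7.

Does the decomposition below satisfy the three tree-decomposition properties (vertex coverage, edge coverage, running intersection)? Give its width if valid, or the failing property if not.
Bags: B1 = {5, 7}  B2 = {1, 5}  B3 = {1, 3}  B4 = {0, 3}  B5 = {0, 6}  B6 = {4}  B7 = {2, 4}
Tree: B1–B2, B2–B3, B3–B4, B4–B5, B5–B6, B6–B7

A tree decomposition must satisfy three properties: every vertex lies in some bag; for every edge, both endpoints lie together in some bag; and for every vertex, the bags containing it form a connected subtree. Here edge (6,4) lies in no bag, so the decomposition is invalid.

No — edge (6,4) lies in no bag.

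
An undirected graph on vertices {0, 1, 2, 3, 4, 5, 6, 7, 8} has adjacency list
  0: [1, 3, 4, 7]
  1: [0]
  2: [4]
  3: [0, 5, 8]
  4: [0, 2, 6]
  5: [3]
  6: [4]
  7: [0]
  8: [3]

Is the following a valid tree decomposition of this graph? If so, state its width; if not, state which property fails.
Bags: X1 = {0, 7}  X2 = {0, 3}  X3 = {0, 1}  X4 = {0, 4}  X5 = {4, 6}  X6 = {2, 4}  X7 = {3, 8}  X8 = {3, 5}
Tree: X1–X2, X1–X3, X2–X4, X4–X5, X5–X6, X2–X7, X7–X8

Every vertex of G appears in some bag (union = {0, 1, 2, 3, 4, 5, 6, 7, 8}); every edge is covered by a bag; and for each vertex v the set of bags containing v is connected in the bag tree. The decomposition is therefore valid. The largest bag has 2 vertices, so the width is 1.

Yes; width 1.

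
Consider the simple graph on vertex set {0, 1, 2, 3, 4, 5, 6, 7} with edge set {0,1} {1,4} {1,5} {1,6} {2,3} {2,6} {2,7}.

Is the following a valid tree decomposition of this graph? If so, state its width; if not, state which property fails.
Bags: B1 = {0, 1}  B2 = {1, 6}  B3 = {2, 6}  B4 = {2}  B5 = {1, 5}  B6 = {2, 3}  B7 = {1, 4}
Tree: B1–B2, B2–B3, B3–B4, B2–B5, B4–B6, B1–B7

No — vertex 7 appears in no bag.

A tree decomposition must satisfy three properties: every vertex lies in some bag; for every edge, both endpoints lie together in some bag; and for every vertex, the bags containing it form a connected subtree. Here vertex 7 appears in no bag, so the decomposition is invalid.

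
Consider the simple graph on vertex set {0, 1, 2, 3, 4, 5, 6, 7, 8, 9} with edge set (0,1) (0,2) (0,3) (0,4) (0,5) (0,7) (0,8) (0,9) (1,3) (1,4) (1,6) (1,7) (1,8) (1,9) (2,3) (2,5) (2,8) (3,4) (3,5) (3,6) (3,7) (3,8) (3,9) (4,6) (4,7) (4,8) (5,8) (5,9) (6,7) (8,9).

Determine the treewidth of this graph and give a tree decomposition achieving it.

Each bag holds 5 vertices, so the decomposition has width 4, which upper-bounds the treewidth. On the other hand G contains the 5-clique {0, 1, 3, 8, 9}. A clique must lie in a single bag of any decomposition, so no decomposition can have width below 4. Combining the bounds, tw(G) = 4.

Treewidth 4.
Bags: B1 = {0, 3, 5, 8, 9}  B2 = {0, 2, 3, 5, 8}  B3 = {0, 1, 3, 8, 9}  B4 = {0, 1, 3, 4, 8}  B5 = {0, 1, 3, 4, 7}  B6 = {1, 3, 4, 6, 7}
Tree: B1–B2, B1–B3, B3–B4, B4–B5, B5–B6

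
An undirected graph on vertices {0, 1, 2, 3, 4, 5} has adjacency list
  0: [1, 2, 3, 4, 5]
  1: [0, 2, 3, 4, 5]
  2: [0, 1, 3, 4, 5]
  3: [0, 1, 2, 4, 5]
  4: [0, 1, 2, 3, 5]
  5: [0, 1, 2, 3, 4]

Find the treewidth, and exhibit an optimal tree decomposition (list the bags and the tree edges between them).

Treewidth 5.
One such decomposition:
Bags: B1 = {0, 1, 2, 3, 4, 5}
Tree: (single bag)

A single bag containing all 6 vertices is trivially a valid decomposition of width 5. Conversely, {0, 1, 2, 3, 4, 5} is a clique of size 6, and the vertices of any clique must share a bag in every tree decomposition; so some bag has ≥ 6 vertices and tw(G) ≥ 5. Hence tw(G) = 5 exactly.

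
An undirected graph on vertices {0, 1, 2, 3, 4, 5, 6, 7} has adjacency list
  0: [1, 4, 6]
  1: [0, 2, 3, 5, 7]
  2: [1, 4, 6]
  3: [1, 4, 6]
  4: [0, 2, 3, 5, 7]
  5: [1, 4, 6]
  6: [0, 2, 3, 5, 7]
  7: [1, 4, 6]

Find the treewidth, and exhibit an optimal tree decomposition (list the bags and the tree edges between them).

Each bag holds 4 vertices, so the decomposition has width 3, which upper-bounds the treewidth. For the lower bound: the 4 vertex sets {5,6}, {2,4}, {1}, {0} are disjoint, each induces a connected subgraph, and every pair is joined by at least one edge of G. Contracting each set to a single vertex therefore yields K_{4} as a minor, and since treewidth is minor-monotone, tw(G) ≥ tw(K_{4}) = 3. Combining the bounds, tw(G) = 3.

Treewidth 3.
One such decomposition:
Bags: B1 = {1, 4, 5, 6}  B2 = {1, 2, 4, 6}  B3 = {0, 1, 4, 6}  B4 = {1, 3, 4, 6}  B5 = {1, 4, 6, 7}
Tree: B1–B2, B2–B3, B3–B4, B4–B5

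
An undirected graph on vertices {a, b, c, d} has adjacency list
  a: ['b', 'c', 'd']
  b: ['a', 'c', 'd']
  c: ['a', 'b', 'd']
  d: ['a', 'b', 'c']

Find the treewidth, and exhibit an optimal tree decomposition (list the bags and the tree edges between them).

With just one bag of size 4, the width is 4 − 1 = 3, so tw(G) ≤ 3. On the other hand G contains the 4-clique {a, b, c, d}. A clique must lie in a single bag of any decomposition, so no decomposition can have width below 3. Combining the bounds, tw(G) = 3.

Treewidth 3.
One such decomposition:
Bags: B1 = {a, b, c, d}
Tree: (single bag)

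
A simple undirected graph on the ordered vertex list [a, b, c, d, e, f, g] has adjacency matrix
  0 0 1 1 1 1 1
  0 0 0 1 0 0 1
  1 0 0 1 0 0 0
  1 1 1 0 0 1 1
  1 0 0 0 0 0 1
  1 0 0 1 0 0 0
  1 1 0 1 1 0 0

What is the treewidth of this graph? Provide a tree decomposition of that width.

Treewidth 2.
One optimal decomposition is:
Bags: B1 = {a, c, d}  B2 = {a, d, g}  B3 = {a, e, g}  B4 = {a, d, f}  B5 = {b, d, g}
Tree: B1–B2, B2–B3, B2–B4, B2–B5

Each bag holds 3 vertices, so the decomposition has width 2, which upper-bounds the treewidth. On the other hand G contains the 3-clique {a, d, g}. A clique must lie in a single bag of any decomposition, so no decomposition can have width below 2. Therefore the treewidth is 2.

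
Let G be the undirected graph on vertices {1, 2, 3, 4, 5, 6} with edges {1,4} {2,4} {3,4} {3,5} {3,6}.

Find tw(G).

1

A width-1 tree decomposition is:
Bags: B1 = {3, 4}  B2 = {3, 5}  B3 = {1, 4}  B4 = {2, 4}  B5 = {3, 6}
Tree: B1–B2, B1–B3, B3–B4, B2–B5
Every bag has size at most 2, so the width is 2 − 1 = 1 and tw(G) ≤ 1. Since G has at least one edge (e.g. 4–3), it is not an edgeless graph, so tw(G) ≥ 1. Combining the bounds, tw(G) = 1.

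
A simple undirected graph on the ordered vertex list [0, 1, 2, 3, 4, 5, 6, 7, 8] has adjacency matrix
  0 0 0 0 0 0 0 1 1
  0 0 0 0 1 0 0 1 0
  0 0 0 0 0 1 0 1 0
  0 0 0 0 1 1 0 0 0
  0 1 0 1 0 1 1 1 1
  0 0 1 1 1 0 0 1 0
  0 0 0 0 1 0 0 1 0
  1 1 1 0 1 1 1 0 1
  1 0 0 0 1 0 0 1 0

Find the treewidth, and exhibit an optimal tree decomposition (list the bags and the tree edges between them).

Treewidth 2.
Bags: B1 = {1, 4, 7}  B2 = {4, 5, 7}  B3 = {3, 4, 5}  B4 = {4, 7, 8}  B5 = {4, 6, 7}  B6 = {2, 5, 7}  B7 = {0, 7, 8}
Tree: B1–B2, B2–B3, B2–B4, B4–B5, B2–B6, B4–B7

The largest bag has 3 vertices, giving width 2; this decomposition certifies tw(G) ≤ 2. For the lower bound, the 3 vertices {3, 4, 5} are pairwise adjacent, and any tree decomposition puts a clique entirely inside one bag — forcing width ≥ 2. Hence tw(G) = 2 exactly.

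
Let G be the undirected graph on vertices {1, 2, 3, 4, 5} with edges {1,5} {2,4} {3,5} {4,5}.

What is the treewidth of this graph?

1

A width-1 tree decomposition is:
Bags: B1 = {3, 5}  B2 = {1, 5}  B3 = {4, 5}  B4 = {2, 4}
Tree: B1–B2, B2–B3, B3–B4
The largest bag has 2 vertices, giving width 1; this decomposition certifies tw(G) ≤ 1. Since G has at least one edge (e.g. 5–3), it is not an edgeless graph, so tw(G) ≥ 1. Therefore the treewidth is 1.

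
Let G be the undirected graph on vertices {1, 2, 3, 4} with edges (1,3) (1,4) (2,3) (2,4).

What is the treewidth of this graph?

A width-2 tree decomposition is:
Bags: B1 = {2, 3, 4}  B2 = {1, 3, 4}
Tree: B1–B2
Every bag has size at most 3, so the width is 3 − 1 = 2 and tw(G) ≤ 2. For the lower bound, G contains the cycle 4–2–3–1–4, so G is not a forest; only forests have treewidth ≤ 1, hence tw(G) ≥ 2. Therefore the treewidth is 2.

2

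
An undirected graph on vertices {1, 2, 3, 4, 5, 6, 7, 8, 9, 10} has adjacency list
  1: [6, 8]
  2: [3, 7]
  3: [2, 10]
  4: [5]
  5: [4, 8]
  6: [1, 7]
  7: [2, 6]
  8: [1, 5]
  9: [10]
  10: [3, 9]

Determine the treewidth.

1

A width-1 tree decomposition is:
Bags: B1 = {4, 5}  B2 = {5, 8}  B3 = {1, 8}  B4 = {1, 6}  B5 = {6, 7}  B6 = {2, 7}  B7 = {2, 3}  B8 = {3, 10}  B9 = {9, 10}
Tree: B1–B2, B2–B3, B3–B4, B4–B5, B5–B6, B6–B7, B7–B8, B8–B9
The largest bag has 2 vertices, giving width 1; this decomposition certifies tw(G) ≤ 1. G has an edge, so its treewidth is at least 1. Combining the bounds, tw(G) = 1.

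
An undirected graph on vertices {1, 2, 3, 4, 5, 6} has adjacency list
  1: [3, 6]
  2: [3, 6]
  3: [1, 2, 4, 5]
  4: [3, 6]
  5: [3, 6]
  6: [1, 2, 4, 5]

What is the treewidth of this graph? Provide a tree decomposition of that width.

Treewidth 2.
Bags: B1 = {2, 3, 6}  B2 = {3, 5, 6}  B3 = {3, 4, 6}  B4 = {1, 3, 6}
Tree: B1–B2, B2–B3, B3–B4

Every bag has size at most 3, so the width is 3 − 1 = 2 and tw(G) ≤ 2. For the lower bound, G contains the cycle 2–3–5–6–2, so G is not a forest; only forests have treewidth ≤ 1, hence tw(G) ≥ 2. The upper and lower bounds meet at 2, so that is the treewidth.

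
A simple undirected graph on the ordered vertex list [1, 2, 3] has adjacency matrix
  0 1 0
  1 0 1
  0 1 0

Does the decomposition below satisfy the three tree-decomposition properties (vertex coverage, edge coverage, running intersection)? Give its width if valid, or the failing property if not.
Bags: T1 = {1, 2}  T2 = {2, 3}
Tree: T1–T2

Every vertex of G appears in some bag (union = {1, 2, 3}); every edge is covered by a bag; and for each vertex v the set of bags containing v is connected in the bag tree. The decomposition is therefore valid. The largest bag has 2 vertices, so the width is 1.

Yes; width 1.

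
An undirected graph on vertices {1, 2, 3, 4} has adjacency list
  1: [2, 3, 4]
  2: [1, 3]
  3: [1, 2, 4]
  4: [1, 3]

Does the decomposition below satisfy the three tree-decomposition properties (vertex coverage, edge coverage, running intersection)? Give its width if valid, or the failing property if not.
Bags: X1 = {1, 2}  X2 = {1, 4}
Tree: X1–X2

A tree decomposition must satisfy three properties: every vertex lies in some bag; for every edge, both endpoints lie together in some bag; and for every vertex, the bags containing it form a connected subtree. Here vertex 3 appears in no bag, so the decomposition is invalid.

No — vertex 3 appears in no bag.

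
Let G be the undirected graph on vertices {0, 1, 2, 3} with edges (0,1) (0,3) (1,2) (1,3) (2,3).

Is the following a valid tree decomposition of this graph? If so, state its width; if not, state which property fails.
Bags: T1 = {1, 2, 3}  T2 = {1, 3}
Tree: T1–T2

A tree decomposition must satisfy three properties: every vertex lies in some bag; for every edge, both endpoints lie together in some bag; and for every vertex, the bags containing it form a connected subtree. Here vertex 0 appears in no bag, so the decomposition is invalid.

No — vertex 0 appears in no bag.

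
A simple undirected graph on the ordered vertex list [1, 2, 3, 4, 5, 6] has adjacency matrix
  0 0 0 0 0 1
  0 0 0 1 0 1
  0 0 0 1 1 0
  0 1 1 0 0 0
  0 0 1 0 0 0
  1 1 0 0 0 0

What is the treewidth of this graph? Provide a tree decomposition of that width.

Treewidth 1.
One such decomposition:
Bags: B1 = {3, 5}  B2 = {3, 4}  B3 = {2, 4}  B4 = {2, 6}  B5 = {1, 6}
Tree: B1–B2, B2–B3, B3–B4, B4–B5

Every bag has size at most 2, so the width is 2 − 1 = 1 and tw(G) ≤ 1. Since G has at least one edge (e.g. 5–3), it is not an edgeless graph, so tw(G) ≥ 1. Therefore the treewidth is 1.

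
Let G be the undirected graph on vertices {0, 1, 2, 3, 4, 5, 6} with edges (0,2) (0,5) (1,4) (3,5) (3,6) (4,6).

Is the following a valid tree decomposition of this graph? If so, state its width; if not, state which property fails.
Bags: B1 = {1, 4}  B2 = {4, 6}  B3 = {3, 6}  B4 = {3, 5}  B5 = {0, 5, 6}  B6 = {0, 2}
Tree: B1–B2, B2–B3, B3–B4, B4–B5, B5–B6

No — bags containing vertex 6 are not connected in the tree.

A tree decomposition must satisfy three properties: every vertex lies in some bag; for every edge, both endpoints lie together in some bag; and for every vertex, the bags containing it form a connected subtree. Here bags containing vertex 6 are not connected in the tree, so the decomposition is invalid.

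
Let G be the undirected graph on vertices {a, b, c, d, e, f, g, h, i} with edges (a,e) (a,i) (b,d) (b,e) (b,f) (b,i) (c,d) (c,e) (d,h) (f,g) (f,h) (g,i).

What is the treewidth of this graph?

A width-3 tree decomposition is:
Bags: B1 = {f, g, h, i}  B2 = {b, f, h, i}  B3 = {b, d, h, i}  B4 = {a, b, d, i}  B5 = {a, b, d, e}  B6 = {a, c, d, e}
Tree: B1–B2, B2–B3, B3–B4, B4–B5, B5–B6
Each bag holds 4 vertices, so the decomposition has width 3, which upper-bounds the treewidth. For the lower bound: the 4 vertex sets {f,g,h}, {i}, {b}, {a,c,d,e} are disjoint, each induces a connected subgraph, and every pair is joined by at least one edge of G. Contracting each set to a single vertex therefore yields K_{4} as a minor, and since treewidth is minor-monotone, tw(G) ≥ tw(K_{4}) = 3. Combining the bounds, tw(G) = 3.

3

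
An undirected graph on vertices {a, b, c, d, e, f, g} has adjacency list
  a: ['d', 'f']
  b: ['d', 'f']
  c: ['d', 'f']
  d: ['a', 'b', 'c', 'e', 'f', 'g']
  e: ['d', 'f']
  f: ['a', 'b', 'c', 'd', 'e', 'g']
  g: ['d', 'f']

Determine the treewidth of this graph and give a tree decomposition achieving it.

Treewidth 2.
One optimal decomposition is:
Bags: B1 = {a, d, f}  B2 = {d, f, g}  B3 = {b, d, f}  B4 = {c, d, f}  B5 = {d, e, f}
Tree: B1–B2, B1–B3, B3–B4, B4–B5

The largest bag has 3 vertices, giving width 2; this decomposition certifies tw(G) ≤ 2. On the other hand G contains the 3-clique {d, f, g}. A clique must lie in a single bag of any decomposition, so no decomposition can have width below 2. The upper and lower bounds meet at 2, so that is the treewidth.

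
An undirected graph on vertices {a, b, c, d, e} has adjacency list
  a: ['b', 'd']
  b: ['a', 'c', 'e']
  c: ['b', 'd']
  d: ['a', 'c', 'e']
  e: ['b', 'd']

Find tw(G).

2

A width-2 tree decomposition is:
Bags: B1 = {b, d, e}  B2 = {b, c, d}  B3 = {a, b, d}
Tree: B1–B2, B2–B3
Every bag has size at most 3, so the width is 3 − 1 = 2 and tw(G) ≤ 2. For the lower bound, G contains the cycle d–e–b–c–d, so G is not a forest; only forests have treewidth ≤ 1, hence tw(G) ≥ 2. Combining the bounds, tw(G) = 2.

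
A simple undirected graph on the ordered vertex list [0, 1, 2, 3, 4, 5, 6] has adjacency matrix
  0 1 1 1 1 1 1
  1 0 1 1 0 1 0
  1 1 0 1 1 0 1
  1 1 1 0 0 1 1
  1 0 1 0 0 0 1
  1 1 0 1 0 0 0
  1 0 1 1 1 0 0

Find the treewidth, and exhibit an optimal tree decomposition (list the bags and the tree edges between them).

Each bag holds 4 vertices, so the decomposition has width 3, which upper-bounds the treewidth. On the other hand G contains the 4-clique {0, 1, 2, 3}. A clique must lie in a single bag of any decomposition, so no decomposition can have width below 3. The upper and lower bounds meet at 3, so that is the treewidth.

Treewidth 3.
Bags: B1 = {0, 2, 3, 6}  B2 = {0, 1, 2, 3}  B3 = {0, 1, 3, 5}  B4 = {0, 2, 4, 6}
Tree: B1–B2, B2–B3, B1–B4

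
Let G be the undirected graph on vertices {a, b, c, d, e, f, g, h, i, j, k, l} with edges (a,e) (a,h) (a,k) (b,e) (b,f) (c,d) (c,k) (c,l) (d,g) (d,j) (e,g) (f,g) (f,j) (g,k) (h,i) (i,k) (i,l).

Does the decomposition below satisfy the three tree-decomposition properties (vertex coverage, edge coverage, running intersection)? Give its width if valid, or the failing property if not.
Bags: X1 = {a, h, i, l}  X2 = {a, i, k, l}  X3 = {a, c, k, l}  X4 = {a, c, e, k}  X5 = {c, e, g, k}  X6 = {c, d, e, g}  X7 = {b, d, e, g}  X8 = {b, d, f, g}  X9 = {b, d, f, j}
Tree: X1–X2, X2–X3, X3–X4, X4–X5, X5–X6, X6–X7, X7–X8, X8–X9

Yes; width 3.

Checking the three conditions: (i) the bags cover all of {a, b, c, d, e, f, g, h, i, j, k, l}; (ii) for each edge, some bag contains both endpoints; (iii) the bags containing any fixed vertex form a subtree. All hold, so the decomposition is valid with width 4 − 1 = 3.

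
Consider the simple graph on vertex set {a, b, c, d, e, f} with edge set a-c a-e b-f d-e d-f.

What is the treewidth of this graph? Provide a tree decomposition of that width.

Treewidth 1.
Bags: B1 = {b, f}  B2 = {d, f}  B3 = {d, e}  B4 = {a, e}  B5 = {a, c}
Tree: B1–B2, B2–B3, B3–B4, B4–B5

The largest bag has 2 vertices, giving width 1; this decomposition certifies tw(G) ≤ 1. Since G has at least one edge (e.g. b–f), it is not an edgeless graph, so tw(G) ≥ 1. The upper and lower bounds meet at 1, so that is the treewidth.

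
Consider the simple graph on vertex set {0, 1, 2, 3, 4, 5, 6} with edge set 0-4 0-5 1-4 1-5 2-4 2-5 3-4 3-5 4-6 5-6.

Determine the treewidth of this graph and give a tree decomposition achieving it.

Every bag has size at most 3, so the width is 3 − 1 = 2 and tw(G) ≤ 2. The edges 4–2–5–0–4 form a cycle, so G is not a tree and its treewidth is at least 2. Hence tw(G) = 2 exactly.

Treewidth 2.
Bags: B1 = {2, 4, 5}  B2 = {0, 4, 5}  B3 = {3, 4, 5}  B4 = {4, 5, 6}  B5 = {1, 4, 5}
Tree: B1–B2, B2–B3, B3–B4, B4–B5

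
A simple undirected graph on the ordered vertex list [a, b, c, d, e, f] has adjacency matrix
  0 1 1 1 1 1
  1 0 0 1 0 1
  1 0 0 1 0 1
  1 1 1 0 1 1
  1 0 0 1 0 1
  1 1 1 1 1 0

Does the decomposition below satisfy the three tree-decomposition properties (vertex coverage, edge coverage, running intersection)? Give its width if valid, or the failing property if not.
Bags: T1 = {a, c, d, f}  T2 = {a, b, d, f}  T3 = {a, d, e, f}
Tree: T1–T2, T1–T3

Yes; width 3.

Vertex coverage: the bags together contain {a, b, c, d, e, f}, the full vertex set. Edge coverage: each edge of G has both endpoints in at least one bag. Running intersection: for every vertex, the bags containing it form a connected subtree. All three properties hold, so this is a valid tree decomposition of width max|bag| − 1 = 3, and hence tw(G) ≤ 3.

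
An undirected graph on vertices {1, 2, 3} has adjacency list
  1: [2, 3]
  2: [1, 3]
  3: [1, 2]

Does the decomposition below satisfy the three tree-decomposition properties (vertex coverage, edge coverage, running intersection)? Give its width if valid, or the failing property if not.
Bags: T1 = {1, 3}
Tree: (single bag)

A tree decomposition must satisfy three properties: every vertex lies in some bag; for every edge, both endpoints lie together in some bag; and for every vertex, the bags containing it form a connected subtree. Here vertex 2 appears in no bag, so the decomposition is invalid.

No — vertex 2 appears in no bag.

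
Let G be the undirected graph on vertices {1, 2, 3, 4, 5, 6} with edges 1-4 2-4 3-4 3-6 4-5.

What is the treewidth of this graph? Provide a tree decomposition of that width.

Treewidth 1.
One such decomposition:
Bags: B1 = {1, 4}  B2 = {3, 4}  B3 = {4, 5}  B4 = {3, 6}  B5 = {2, 4}
Tree: B1–B2, B1–B3, B2–B4, B2–B5

The largest bag has 2 vertices, giving width 1; this decomposition certifies tw(G) ≤ 1. G has an edge, so its treewidth is at least 1. Therefore the treewidth is 1.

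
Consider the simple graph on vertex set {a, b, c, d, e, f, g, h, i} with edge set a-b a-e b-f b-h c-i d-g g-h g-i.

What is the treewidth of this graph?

A width-1 tree decomposition is:
Bags: B1 = {b, h}  B2 = {a, b}  B3 = {g, h}  B4 = {g, i}  B5 = {d, g}  B6 = {b, f}  B7 = {a, e}  B8 = {c, i}
Tree: B1–B2, B1–B3, B3–B4, B4–B5, B2–B6, B2–B7, B4–B8
The largest bag has 2 vertices, giving width 1; this decomposition certifies tw(G) ≤ 1. Since G has at least one edge (e.g. h–b), it is not an edgeless graph, so tw(G) ≥ 1. Hence tw(G) = 1 exactly.

1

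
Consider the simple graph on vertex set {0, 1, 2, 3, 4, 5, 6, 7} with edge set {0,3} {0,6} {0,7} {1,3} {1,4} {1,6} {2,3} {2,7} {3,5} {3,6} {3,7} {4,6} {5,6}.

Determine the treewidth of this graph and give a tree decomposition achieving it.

Each bag holds 3 vertices, so the decomposition has width 2, which upper-bounds the treewidth. Conversely, {2, 3, 7} is a clique of size 3, and the vertices of any clique must share a bag in every tree decomposition; so some bag has ≥ 3 vertices and tw(G) ≥ 2. Therefore the treewidth is 2.

Treewidth 2.
One optimal decomposition is:
Bags: B1 = {0, 3, 6}  B2 = {0, 3, 7}  B3 = {1, 3, 6}  B4 = {1, 4, 6}  B5 = {2, 3, 7}  B6 = {3, 5, 6}
Tree: B1–B2, B1–B3, B3–B4, B2–B5, B1–B6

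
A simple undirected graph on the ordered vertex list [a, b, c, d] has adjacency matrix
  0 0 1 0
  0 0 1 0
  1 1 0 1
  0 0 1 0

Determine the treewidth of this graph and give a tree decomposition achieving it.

Treewidth 1.
Bags: B1 = {b, c}  B2 = {c, d}  B3 = {a, c}
Tree: B1–B2, B1–B3

Each bag holds 2 vertices, so the decomposition has width 1, which upper-bounds the treewidth. G has an edge, so its treewidth is at least 1. Combining the bounds, tw(G) = 1.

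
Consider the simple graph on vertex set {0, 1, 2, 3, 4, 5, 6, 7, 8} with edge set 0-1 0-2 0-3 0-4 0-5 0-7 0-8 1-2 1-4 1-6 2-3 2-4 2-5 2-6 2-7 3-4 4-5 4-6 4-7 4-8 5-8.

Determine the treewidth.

3

A width-3 tree decomposition is:
Bags: B1 = {0, 1, 2, 4}  B2 = {1, 2, 4, 6}  B3 = {0, 2, 4, 7}  B4 = {0, 2, 4, 5}  B5 = {0, 4, 5, 8}  B6 = {0, 2, 3, 4}
Tree: B1–B2, B1–B3, B3–B4, B4–B5, B3–B6
Each bag holds 4 vertices, so the decomposition has width 3, which upper-bounds the treewidth. On the other hand G contains the 4-clique {0, 4, 5, 8}. A clique must lie in a single bag of any decomposition, so no decomposition can have width below 3. Combining the bounds, tw(G) = 3.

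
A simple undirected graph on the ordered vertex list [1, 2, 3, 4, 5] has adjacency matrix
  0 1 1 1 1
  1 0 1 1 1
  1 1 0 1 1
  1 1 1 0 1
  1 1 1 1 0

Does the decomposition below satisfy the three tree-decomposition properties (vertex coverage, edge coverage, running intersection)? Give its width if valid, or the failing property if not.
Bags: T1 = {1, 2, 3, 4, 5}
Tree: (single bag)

Vertex coverage: the bags together contain {1, 2, 3, 4, 5}, the full vertex set. Edge coverage: each edge of G has both endpoints in at least one bag. Running intersection: for every vertex, the bags containing it form a connected subtree. All three properties hold, so this is a valid tree decomposition of width max|bag| − 1 = 4, and hence tw(G) ≤ 4.

Yes; width 4.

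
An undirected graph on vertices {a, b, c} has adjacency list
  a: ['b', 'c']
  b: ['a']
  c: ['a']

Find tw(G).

1

A width-1 tree decomposition is:
Bags: B1 = {a, b}  B2 = {a, c}
Tree: B1–B2
The largest bag has 2 vertices, giving width 1; this decomposition certifies tw(G) ≤ 1. Any graph with an edge has treewidth ≥ 1, and G has the edge a–b. Therefore the treewidth is 1.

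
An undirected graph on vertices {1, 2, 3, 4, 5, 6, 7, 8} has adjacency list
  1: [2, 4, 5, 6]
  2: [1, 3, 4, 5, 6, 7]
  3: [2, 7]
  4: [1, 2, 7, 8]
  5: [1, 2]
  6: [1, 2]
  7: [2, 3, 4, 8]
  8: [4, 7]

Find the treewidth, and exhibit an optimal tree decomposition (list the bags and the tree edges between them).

Treewidth 2.
One optimal decomposition is:
Bags: B1 = {1, 2, 4}  B2 = {2, 4, 7}  B3 = {2, 3, 7}  B4 = {1, 2, 5}  B5 = {1, 2, 6}  B6 = {4, 7, 8}
Tree: B1–B2, B2–B3, B1–B4, B4–B5, B2–B6

The largest bag has 3 vertices, giving width 2; this decomposition certifies tw(G) ≤ 2. Conversely, {4, 7, 8} is a clique of size 3, and the vertices of any clique must share a bag in every tree decomposition; so some bag has ≥ 3 vertices and tw(G) ≥ 2. Therefore the treewidth is 2.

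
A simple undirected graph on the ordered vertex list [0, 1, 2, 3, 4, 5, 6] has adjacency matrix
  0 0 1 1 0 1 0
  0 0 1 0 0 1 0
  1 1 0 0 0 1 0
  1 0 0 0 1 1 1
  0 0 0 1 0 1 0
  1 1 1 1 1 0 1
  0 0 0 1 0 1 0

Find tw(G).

A width-2 tree decomposition is:
Bags: B1 = {3, 5, 6}  B2 = {0, 3, 5}  B3 = {3, 4, 5}  B4 = {0, 2, 5}  B5 = {1, 2, 5}
Tree: B1–B2, B1–B3, B2–B4, B4–B5
The largest bag has 3 vertices, giving width 2; this decomposition certifies tw(G) ≤ 2. On the other hand G contains the 3-clique {1, 2, 5}. A clique must lie in a single bag of any decomposition, so no decomposition can have width below 2. Combining the bounds, tw(G) = 2.

2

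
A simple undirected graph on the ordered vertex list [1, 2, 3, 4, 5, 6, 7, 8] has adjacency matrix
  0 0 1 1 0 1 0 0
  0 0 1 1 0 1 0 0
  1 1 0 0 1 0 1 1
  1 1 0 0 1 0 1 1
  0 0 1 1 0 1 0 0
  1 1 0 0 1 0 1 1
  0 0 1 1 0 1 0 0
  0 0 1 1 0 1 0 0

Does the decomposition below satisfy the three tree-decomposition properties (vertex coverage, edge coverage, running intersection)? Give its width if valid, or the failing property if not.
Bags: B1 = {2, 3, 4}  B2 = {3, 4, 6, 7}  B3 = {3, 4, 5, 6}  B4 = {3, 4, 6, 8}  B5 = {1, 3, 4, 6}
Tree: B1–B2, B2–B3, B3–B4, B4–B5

No — edge (6,2) lies in no bag.

A tree decomposition must satisfy three properties: every vertex lies in some bag; for every edge, both endpoints lie together in some bag; and for every vertex, the bags containing it form a connected subtree. Here edge (6,2) lies in no bag, so the decomposition is invalid.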